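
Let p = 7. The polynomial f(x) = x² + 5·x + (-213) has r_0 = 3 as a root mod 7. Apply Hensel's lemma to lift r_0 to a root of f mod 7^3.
r_2 = 283 (mod 343)

Hensel: r_{i+1} = r_i − f(r_i)·(f′(r_i))^{-1} mod 7^{i+2}, f′(x) = 2x + 5. Iterate:
  r_0 = 3 (mod 7)
  r_1 = 38 (mod 49)
  r_2 = 283 (mod 343)
Final: r = 283 satisfies f(r) ≡ 0 mod 7^3.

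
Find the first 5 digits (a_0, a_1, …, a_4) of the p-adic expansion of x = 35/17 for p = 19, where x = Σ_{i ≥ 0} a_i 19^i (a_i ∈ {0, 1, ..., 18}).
(a_0, …, a_4) = (11, 4, 2, 1, 10)

v_19(35/17) = 0 (numerator and denominator both coprime to 19), so x ∈ ℤ_19^×. Compute digits iteratively via a_i = x_i mod 19, x_{i+1} = (x_i − a_i)/19, with x_0 = x:
  x_0 = 35/17;  a_0 = 11;  x_1 = (x_0 − 11)/19 = -8/17
  x_1 = -8/17;  a_1 = 4;  x_2 = (x_1 − 4)/19 = -4/17
  x_2 = -4/17;  a_2 = 2;  x_3 = (x_2 − 2)/19 = -2/17
  x_3 = -2/17;  a_3 = 1;  x_4 = (x_3 − 1)/19 = -1/17
  x_4 = -1/17;  a_4 = 10;  x_5 = (x_4 − 10)/19 = -9/17
Digits: (11, 4, 2, 1, 10).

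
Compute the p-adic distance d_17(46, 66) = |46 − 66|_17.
d_17(46, 66) = 1

Step 1 — x − y = 46 − 66 = -20. Step 2 — v_17(-20) = 0 (factor: -20 = −(17^0 · 20); the sign does not affect v_p). Step 3 — |x − y|_17 = 17^{0} = 1.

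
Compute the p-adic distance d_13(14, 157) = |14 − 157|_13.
d_13(14, 157) = 1/13

Step 1 — x − y = 14 − 157 = -143. Step 2 — v_13(-143) = 1 (factor: -143 = −(13^1 · 11); the sign does not affect v_p). Step 3 — |x − y|_13 = 13^{-1} = 1/13.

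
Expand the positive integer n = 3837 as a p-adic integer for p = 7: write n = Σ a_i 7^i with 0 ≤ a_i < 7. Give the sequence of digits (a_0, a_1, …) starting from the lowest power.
(a_0, a_1, …) = (1, 2, 1, 4, 1)

Repeated division by 7 gives the digits low-to-high: 3837 = 1 + 2·7^1 + 1·7^2 + 4·7^3 + 1·7^4. Digit sequence: (1, 2, 1, 4, 1).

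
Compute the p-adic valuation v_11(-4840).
v_11(-4840) = 2

v_11(n) is the largest exponent k such that 11^k divides n. Factor out: -4840 = -11^2 · 40. (Sign doesn't affect v_p.) So v_11(-4840) = 2.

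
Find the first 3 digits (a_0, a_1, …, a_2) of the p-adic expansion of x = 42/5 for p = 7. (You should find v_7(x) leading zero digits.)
(a_0, …, a_2) = (0, 4, 1)

v_7(42/5) = 1, so a_0 = ... = a_0 = 0. Factor out: x = 7^1 · u with u = 6/5 a unit in ℤ_7. Expand u iteratively via a_{v+i} = u_i mod 7, u_{i+1} = (u_i − a_{v+i})/7:
  u_0 = 6/5;  a_1 = 4;  u_1 = (u_0 − 4)/7 = -2/5
  u_1 = -2/5;  a_2 = 1;  u_2 = (u_1 − 1)/7 = -1/5
Digits: (0, 4, 1).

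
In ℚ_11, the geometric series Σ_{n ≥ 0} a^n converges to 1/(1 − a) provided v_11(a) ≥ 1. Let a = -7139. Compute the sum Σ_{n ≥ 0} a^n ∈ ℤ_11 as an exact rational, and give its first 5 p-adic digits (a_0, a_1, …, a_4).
Σ a^n = 1/(1 − a) = 1/7140;  first 5 digits = (1, 0, 7, 5, 4)

v_11(a) = 2 ≥ 1, so the series converges in ℤ_11 to 1/(1 − a) = 1/(1 − (-7139)) = 1/7140. Expand this rational in ℤ_11: compute digits iteratively via d_i = x_i mod 11, x_{i+1} = (x_i − d_i)/11. The first 5 digits are (1, 0, 7, 5, 4).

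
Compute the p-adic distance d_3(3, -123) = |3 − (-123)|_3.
d_3(3, -123) = 1/9

Step 1 — x − y = 3 − (-123) = 126. Step 2 — v_3(126) = 2 (factor: 126 = (3^2 · 14); the sign does not affect v_p). Step 3 — |x − y|_3 = 3^{-2} = 1/9.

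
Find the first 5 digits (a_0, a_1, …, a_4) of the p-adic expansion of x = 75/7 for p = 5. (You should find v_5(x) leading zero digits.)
(a_0, …, a_4) = (0, 0, 4, 0, 2)

v_5(75/7) = 2, so a_0 = ... = a_1 = 0. Factor out: x = 5^2 · u with u = 3/7 a unit in ℤ_5. Expand u iteratively via a_{v+i} = u_i mod 5, u_{i+1} = (u_i − a_{v+i})/5:
  u_0 = 3/7;  a_2 = 4;  u_1 = (u_0 − 4)/5 = -5/7
  u_1 = -5/7;  a_3 = 0;  u_2 = (u_1 − 0)/5 = -1/7
  u_2 = -1/7;  a_4 = 2;  u_3 = (u_2 − 2)/5 = -3/7
Digits: (0, 0, 4, 0, 2).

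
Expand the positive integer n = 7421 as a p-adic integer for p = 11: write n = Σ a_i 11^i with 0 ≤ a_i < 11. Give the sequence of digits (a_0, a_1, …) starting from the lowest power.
(a_0, a_1, …) = (7, 3, 6, 5)

Repeated division by 11 gives the digits low-to-high: 7421 = 7 + 3·11^1 + 6·11^2 + 5·11^3. Digit sequence: (7, 3, 6, 5).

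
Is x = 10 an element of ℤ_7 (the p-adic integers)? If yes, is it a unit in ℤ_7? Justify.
x ∈ ℤ_7^× (unit); v_7(x) = 0

ℤ_7 = {x ∈ ℚ_7 : v_7(x) ≥ 0} and ℤ_7^× = {x ∈ ℤ_7 : v_7(x) = 0}. Here v_7(10) = v_7(num) − v_7(den) = 0; compare against these criteria.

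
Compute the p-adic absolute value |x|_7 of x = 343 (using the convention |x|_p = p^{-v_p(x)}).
|343|_7 = 1/343

Step 1 — compute v_7(x) by factoring powers of 7 out of the numerator and denominator: v_7(343) = 3. Step 2 — apply |x|_p = p^{-v_p(x)} = 7^{-3} = 1/343.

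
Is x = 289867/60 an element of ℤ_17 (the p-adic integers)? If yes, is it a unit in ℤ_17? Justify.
x ∈ ℤ_17 but not a unit; v_17(x) = 3 > 0

ℤ_17 = {x ∈ ℚ_17 : v_17(x) ≥ 0} and ℤ_17^× = {x ∈ ℤ_17 : v_17(x) = 0}. Here v_17(289867/60) = v_17(num) − v_17(den) = 3; compare against these criteria.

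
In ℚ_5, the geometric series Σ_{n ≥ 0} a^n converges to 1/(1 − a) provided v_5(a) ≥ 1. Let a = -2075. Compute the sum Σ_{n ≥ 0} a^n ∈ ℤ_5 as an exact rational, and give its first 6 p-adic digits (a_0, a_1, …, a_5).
Σ a^n = 1/(1 − a) = 1/2076;  first 6 digits = (1, 0, 2, 3, 0, 2)

v_5(a) = 2 ≥ 1, so the series converges in ℤ_5 to 1/(1 − a) = 1/(1 − (-2075)) = 1/2076. Expand this rational in ℤ_5: compute digits iteratively via d_i = x_i mod 5, x_{i+1} = (x_i − d_i)/5. The first 6 digits are (1, 0, 2, 3, 0, 2).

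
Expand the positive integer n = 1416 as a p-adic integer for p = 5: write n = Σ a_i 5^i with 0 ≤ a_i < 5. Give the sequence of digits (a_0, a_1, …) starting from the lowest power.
(a_0, a_1, …) = (1, 3, 1, 1, 2)

Repeated division by 5 gives the digits low-to-high: 1416 = 1 + 3·5^1 + 1·5^2 + 1·5^3 + 2·5^4. Digit sequence: (1, 3, 1, 1, 2).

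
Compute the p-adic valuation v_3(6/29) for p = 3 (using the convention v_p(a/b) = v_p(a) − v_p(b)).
v_3(6/29) = 1

Factor powers of 3 from the numerator and denominator of the reduced fraction: 6 = 3^1 · 2 and 29 = 3^0 · 29. Apply v_p(a/b) = v_p(a) − v_p(b): v_3(6/29) = 1 − 0 = 1.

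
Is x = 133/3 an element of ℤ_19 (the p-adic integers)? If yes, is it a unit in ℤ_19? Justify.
x ∈ ℤ_19 but not a unit; v_19(x) = 1 > 0

ℤ_19 = {x ∈ ℚ_19 : v_19(x) ≥ 0} and ℤ_19^× = {x ∈ ℤ_19 : v_19(x) = 0}. Here v_19(133/3) = v_19(num) − v_19(den) = 1; compare against these criteria.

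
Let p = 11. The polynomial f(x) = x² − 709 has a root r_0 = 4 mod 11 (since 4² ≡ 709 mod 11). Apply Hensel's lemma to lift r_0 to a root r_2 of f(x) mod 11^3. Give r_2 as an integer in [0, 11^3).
r_2 = 741 (mod 1331)

Hensel's recurrence: r_{i+1} = r_i − f(r_i)·(f′(r_i))^{-1} mod 11^{i+2}, with f′(x) = 2x. Iterate:
  r_0 = 4 (mod 11)
  r_1 = 15 (mod 121)
  r_2 = 741 (mod 1331)
Final: r_2 = 741, and one checks f(r_2) ≡ 0 mod 11^3.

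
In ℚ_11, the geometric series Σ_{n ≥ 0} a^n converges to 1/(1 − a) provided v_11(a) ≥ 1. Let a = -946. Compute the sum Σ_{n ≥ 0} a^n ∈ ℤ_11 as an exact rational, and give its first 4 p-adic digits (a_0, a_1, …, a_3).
Σ a^n = 1/(1 − a) = 1/947;  first 4 digits = (1, 2, 7, 8)

v_11(a) = 1 ≥ 1, so the series converges in ℤ_11 to 1/(1 − a) = 1/(1 − (-946)) = 1/947. Expand this rational in ℤ_11: compute digits iteratively via d_i = x_i mod 11, x_{i+1} = (x_i − d_i)/11. The first 4 digits are (1, 2, 7, 8).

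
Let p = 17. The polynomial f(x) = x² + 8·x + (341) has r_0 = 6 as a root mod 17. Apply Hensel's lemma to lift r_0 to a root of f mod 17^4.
r_3 = 15085 (mod 83521)

Hensel: r_{i+1} = r_i − f(r_i)·(f′(r_i))^{-1} mod 17^{i+2}, f′(x) = 2x + 8. Iterate:
  r_0 = 6 (mod 17)
  r_1 = 57 (mod 289)
  r_2 = 346 (mod 4913)
  r_3 = 15085 (mod 83521)
Final: r = 15085 satisfies f(r) ≡ 0 mod 17^4.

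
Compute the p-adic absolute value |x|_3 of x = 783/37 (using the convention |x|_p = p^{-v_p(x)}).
|783/37|_3 = 1/27

Step 1 — compute v_3(x) by factoring powers of 3 out of the numerator and denominator: v_3(783/37) = 3. Step 2 — apply |x|_p = p^{-v_p(x)} = 3^{-3} = 1/27.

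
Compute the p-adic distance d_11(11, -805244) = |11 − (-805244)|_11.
d_11(11, -805244) = 1/161051

Step 1 — x − y = 11 − (-805244) = 805255. Step 2 — v_11(805255) = 5 (factor: 805255 = (11^5 · 5); the sign does not affect v_p). Step 3 — |x − y|_11 = 11^{-5} = 1/161051.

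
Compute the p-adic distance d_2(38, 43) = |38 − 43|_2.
d_2(38, 43) = 1

Step 1 — x − y = 38 − 43 = -5. Step 2 — v_2(-5) = 0 (factor: -5 = −(2^0 · 5); the sign does not affect v_p). Step 3 — |x − y|_2 = 2^{0} = 1.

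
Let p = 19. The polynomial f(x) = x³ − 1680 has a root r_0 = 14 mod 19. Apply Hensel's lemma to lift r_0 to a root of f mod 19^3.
r_2 = 5049 (mod 6859)

Hensel: r_{i+1} = r_i − f(r_i)/f′(r_i) mod 19^{i+2}, where f′(x) = 3x². Iterate:
  r_0 = 14 (mod 19)
  r_1 = 356 (mod 361)
  r_2 = 5049 (mod 6859)
Final: r = 5049 with f(r) ≡ 0 mod 19^3.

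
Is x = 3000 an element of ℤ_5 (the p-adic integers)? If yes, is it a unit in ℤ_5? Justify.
x ∈ ℤ_5 but not a unit; v_5(x) = 3 > 0

ℤ_5 = {x ∈ ℚ_5 : v_5(x) ≥ 0} and ℤ_5^× = {x ∈ ℤ_5 : v_5(x) = 0}. Here v_5(3000) = v_5(num) − v_5(den) = 3; compare against these criteria.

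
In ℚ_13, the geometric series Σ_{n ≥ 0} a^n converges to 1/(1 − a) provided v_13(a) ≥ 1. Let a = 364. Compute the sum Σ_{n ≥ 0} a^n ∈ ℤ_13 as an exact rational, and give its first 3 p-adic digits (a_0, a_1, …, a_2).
Σ a^n = 1/(1 − a) = -1/363;  first 3 digits = (1, 2, 6)

v_13(a) = 1 ≥ 1, so the series converges in ℤ_13 to 1/(1 − a) = 1/(1 − 364) = -1/363. Expand this rational in ℤ_13: compute digits iteratively via d_i = x_i mod 13, x_{i+1} = (x_i − d_i)/13. The first 3 digits are (1, 2, 6).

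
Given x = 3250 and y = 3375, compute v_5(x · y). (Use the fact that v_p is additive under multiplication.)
v_5(10968750) = 6

v_p(x) = 3 (factor: 3250 = 5^3 · 26); v_p(y) = 3 (factor: 3375 = 5^3 · 27). Additivity: v_p(xy) = v_p(x) + v_p(y) = 3 + 3 = 6. (Direct check: xy = 10968750 = 5^6 · (702).)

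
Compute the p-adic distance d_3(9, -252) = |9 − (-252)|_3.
d_3(9, -252) = 1/9

Step 1 — x − y = 9 − (-252) = 261. Step 2 — v_3(261) = 2 (factor: 261 = (3^2 · 29); the sign does not affect v_p). Step 3 — |x − y|_3 = 3^{-2} = 1/9.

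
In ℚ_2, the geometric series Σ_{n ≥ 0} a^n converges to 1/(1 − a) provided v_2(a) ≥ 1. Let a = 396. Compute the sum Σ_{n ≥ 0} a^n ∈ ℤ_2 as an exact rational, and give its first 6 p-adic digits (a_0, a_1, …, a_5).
Σ a^n = 1/(1 − a) = -1/395;  first 6 digits = (1, 0, 1, 1, 1, 0)

v_2(a) = 2 ≥ 1, so the series converges in ℤ_2 to 1/(1 − a) = 1/(1 − 396) = -1/395. Expand this rational in ℤ_2: compute digits iteratively via d_i = x_i mod 2, x_{i+1} = (x_i − d_i)/2. The first 6 digits are (1, 0, 1, 1, 1, 0).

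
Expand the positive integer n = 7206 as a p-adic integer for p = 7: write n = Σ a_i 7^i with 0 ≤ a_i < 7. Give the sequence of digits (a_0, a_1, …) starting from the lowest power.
(a_0, a_1, …) = (3, 0, 0, 0, 3)

Repeated division by 7 gives the digits low-to-high: 7206 = 3 + 3·7^4. Digit sequence: (3, 0, 0, 0, 3).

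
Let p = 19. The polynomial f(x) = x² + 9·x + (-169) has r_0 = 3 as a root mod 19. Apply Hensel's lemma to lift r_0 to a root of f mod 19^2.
r_1 = 60 (mod 361)

Hensel: r_{i+1} = r_i − f(r_i)·(f′(r_i))^{-1} mod 19^{i+2}, f′(x) = 2x + 9. Iterate:
  r_0 = 3 (mod 19)
  r_1 = 60 (mod 361)
Final: r = 60 satisfies f(r) ≡ 0 mod 19^2.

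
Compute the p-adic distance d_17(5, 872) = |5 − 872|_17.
d_17(5, 872) = 1/289

Step 1 — x − y = 5 − 872 = -867. Step 2 — v_17(-867) = 2 (factor: -867 = −(17^2 · 3); the sign does not affect v_p). Step 3 — |x − y|_17 = 17^{-2} = 1/289.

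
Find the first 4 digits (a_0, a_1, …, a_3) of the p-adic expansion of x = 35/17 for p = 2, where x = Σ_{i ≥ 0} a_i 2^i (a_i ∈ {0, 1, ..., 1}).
(a_0, …, a_3) = (1, 1, 0, 0)

v_2(35/17) = 0 (numerator and denominator both coprime to 2), so x ∈ ℤ_2^×. Compute digits iteratively via a_i = x_i mod 2, x_{i+1} = (x_i − a_i)/2, with x_0 = x:
  x_0 = 35/17;  a_0 = 1;  x_1 = (x_0 − 1)/2 = 9/17
  x_1 = 9/17;  a_1 = 1;  x_2 = (x_1 − 1)/2 = -4/17
  x_2 = -4/17;  a_2 = 0;  x_3 = (x_2 − 0)/2 = -2/17
  x_3 = -2/17;  a_3 = 0;  x_4 = (x_3 − 0)/2 = -1/17
Digits: (1, 1, 0, 0).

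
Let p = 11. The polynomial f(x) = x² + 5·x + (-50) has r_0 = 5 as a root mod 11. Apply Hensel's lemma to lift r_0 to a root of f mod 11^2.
r_1 = 5 (mod 121)

Hensel: r_{i+1} = r_i − f(r_i)·(f′(r_i))^{-1} mod 11^{i+2}, f′(x) = 2x + 5. Iterate:
  r_0 = 5 (mod 11)
  r_1 = 5 (mod 121)
Final: r = 5 satisfies f(r) ≡ 0 mod 11^2.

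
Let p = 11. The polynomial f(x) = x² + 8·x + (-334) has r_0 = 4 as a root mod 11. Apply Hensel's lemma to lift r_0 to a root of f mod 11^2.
r_1 = 37 (mod 121)

Hensel: r_{i+1} = r_i − f(r_i)·(f′(r_i))^{-1} mod 11^{i+2}, f′(x) = 2x + 8. Iterate:
  r_0 = 4 (mod 11)
  r_1 = 37 (mod 121)
Final: r = 37 satisfies f(r) ≡ 0 mod 11^2.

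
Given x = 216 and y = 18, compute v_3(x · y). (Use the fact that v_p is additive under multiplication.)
v_3(3888) = 5

v_p(x) = 3 (factor: 216 = 3^3 · 8); v_p(y) = 2 (factor: 18 = 3^2 · 2). Additivity: v_p(xy) = v_p(x) + v_p(y) = 3 + 2 = 5. (Direct check: xy = 3888 = 3^5 · (16).)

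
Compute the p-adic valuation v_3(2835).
v_3(2835) = 4

v_3(n) is the largest exponent k such that 3^k divides n. Factor out: 2835 = 3^4 · 35. (Sign doesn't affect v_p.) So v_3(2835) = 4.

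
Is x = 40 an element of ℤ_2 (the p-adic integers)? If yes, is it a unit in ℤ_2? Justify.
x ∈ ℤ_2 but not a unit; v_2(x) = 3 > 0

ℤ_2 = {x ∈ ℚ_2 : v_2(x) ≥ 0} and ℤ_2^× = {x ∈ ℤ_2 : v_2(x) = 0}. Here v_2(40) = v_2(num) − v_2(den) = 3; compare against these criteria.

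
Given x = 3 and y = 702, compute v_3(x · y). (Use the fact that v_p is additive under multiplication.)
v_3(2106) = 4

v_p(x) = 1 (factor: 3 = 3^1 · 1); v_p(y) = 3 (factor: 702 = 3^3 · 26). Additivity: v_p(xy) = v_p(x) + v_p(y) = 1 + 3 = 4. (Direct check: xy = 2106 = 3^4 · (26).)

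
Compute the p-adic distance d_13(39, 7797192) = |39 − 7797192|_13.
d_13(39, 7797192) = 1/371293

Step 1 — x − y = 39 − 7797192 = -7797153. Step 2 — v_13(-7797153) = 5 (factor: -7797153 = −(13^5 · 21); the sign does not affect v_p). Step 3 — |x − y|_13 = 13^{-5} = 1/371293.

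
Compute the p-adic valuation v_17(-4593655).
v_17(-4593655) = 4

v_17(n) is the largest exponent k such that 17^k divides n. Factor out: -4593655 = -17^4 · 55. (Sign doesn't affect v_p.) So v_17(-4593655) = 4.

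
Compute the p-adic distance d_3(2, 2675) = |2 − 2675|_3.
d_3(2, 2675) = 1/243

Step 1 — x − y = 2 − 2675 = -2673. Step 2 — v_3(-2673) = 5 (factor: -2673 = −(3^5 · 11); the sign does not affect v_p). Step 3 — |x − y|_3 = 3^{-5} = 1/243.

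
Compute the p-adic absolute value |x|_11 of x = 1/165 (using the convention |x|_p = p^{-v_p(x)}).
|1/165|_11 = 11

Step 1 — compute v_11(x) by factoring powers of 11 out of the numerator and denominator: v_11(1/165) = -1. Step 2 — apply |x|_p = p^{-v_p(x)} = 11^{1} = 11.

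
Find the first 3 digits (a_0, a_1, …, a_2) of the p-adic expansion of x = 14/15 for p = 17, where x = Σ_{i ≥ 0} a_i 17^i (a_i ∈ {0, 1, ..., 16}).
(a_0, …, a_2) = (10, 4, 2)

v_17(14/15) = 0 (numerator and denominator both coprime to 17), so x ∈ ℤ_17^×. Compute digits iteratively via a_i = x_i mod 17, x_{i+1} = (x_i − a_i)/17, with x_0 = x:
  x_0 = 14/15;  a_0 = 10;  x_1 = (x_0 − 10)/17 = -8/15
  x_1 = -8/15;  a_1 = 4;  x_2 = (x_1 − 4)/17 = -4/15
  x_2 = -4/15;  a_2 = 2;  x_3 = (x_2 − 2)/17 = -2/15
Digits: (10, 4, 2).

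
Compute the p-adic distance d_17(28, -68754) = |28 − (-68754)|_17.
d_17(28, -68754) = 1/4913

Step 1 — x − y = 28 − (-68754) = 68782. Step 2 — v_17(68782) = 3 (factor: 68782 = (17^3 · 14); the sign does not affect v_p). Step 3 — |x − y|_17 = 17^{-3} = 1/4913.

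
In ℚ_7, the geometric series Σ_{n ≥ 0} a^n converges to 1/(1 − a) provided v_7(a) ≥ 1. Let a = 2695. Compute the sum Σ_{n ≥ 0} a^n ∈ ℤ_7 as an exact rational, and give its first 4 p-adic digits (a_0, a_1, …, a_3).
Σ a^n = 1/(1 − a) = -1/2694;  first 4 digits = (1, 0, 6, 0)

v_7(a) = 2 ≥ 1, so the series converges in ℤ_7 to 1/(1 − a) = 1/(1 − 2695) = -1/2694. Expand this rational in ℤ_7: compute digits iteratively via d_i = x_i mod 7, x_{i+1} = (x_i − d_i)/7. The first 4 digits are (1, 0, 6, 0).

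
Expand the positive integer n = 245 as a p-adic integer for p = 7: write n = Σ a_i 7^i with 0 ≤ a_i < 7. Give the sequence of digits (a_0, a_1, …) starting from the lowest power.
(a_0, a_1, …) = (0, 0, 5)

Repeated division by 7 gives the digits low-to-high: 245 = 5·7^2. Digit sequence: (0, 0, 5).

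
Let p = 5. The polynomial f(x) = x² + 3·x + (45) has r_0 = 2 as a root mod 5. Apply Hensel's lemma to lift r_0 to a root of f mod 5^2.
r_1 = 12 (mod 25)

Hensel: r_{i+1} = r_i − f(r_i)·(f′(r_i))^{-1} mod 5^{i+2}, f′(x) = 2x + 3. Iterate:
  r_0 = 2 (mod 5)
  r_1 = 12 (mod 25)
Final: r = 12 satisfies f(r) ≡ 0 mod 5^2.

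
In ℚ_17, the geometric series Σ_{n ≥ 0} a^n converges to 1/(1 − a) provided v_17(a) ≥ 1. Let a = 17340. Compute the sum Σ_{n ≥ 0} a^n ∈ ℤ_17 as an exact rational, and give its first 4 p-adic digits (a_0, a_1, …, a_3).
Σ a^n = 1/(1 − a) = -1/17339;  first 4 digits = (1, 0, 9, 3)

v_17(a) = 2 ≥ 1, so the series converges in ℤ_17 to 1/(1 − a) = 1/(1 − 17340) = -1/17339. Expand this rational in ℤ_17: compute digits iteratively via d_i = x_i mod 17, x_{i+1} = (x_i − d_i)/17. The first 4 digits are (1, 0, 9, 3).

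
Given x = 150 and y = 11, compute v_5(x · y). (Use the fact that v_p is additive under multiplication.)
v_5(1650) = 2

v_p(x) = 2 (factor: 150 = 5^2 · 6); v_p(y) = 0 (factor: 11 = 5^0 · 11). Additivity: v_p(xy) = v_p(x) + v_p(y) = 2 + 0 = 2. (Direct check: xy = 1650 = 5^2 · (66).)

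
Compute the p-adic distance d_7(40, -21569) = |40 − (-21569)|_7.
d_7(40, -21569) = 1/2401

Step 1 — x − y = 40 − (-21569) = 21609. Step 2 — v_7(21609) = 4 (factor: 21609 = (7^4 · 9); the sign does not affect v_p). Step 3 — |x − y|_7 = 7^{-4} = 1/2401.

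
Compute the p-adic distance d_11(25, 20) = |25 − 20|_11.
d_11(25, 20) = 1

Step 1 — x − y = 25 − 20 = 5. Step 2 — v_11(5) = 0 (factor: 5 = (11^0 · 5); the sign does not affect v_p). Step 3 — |x − y|_11 = 11^{0} = 1.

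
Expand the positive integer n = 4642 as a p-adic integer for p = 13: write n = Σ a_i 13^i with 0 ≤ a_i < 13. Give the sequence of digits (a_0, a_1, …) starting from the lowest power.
(a_0, a_1, …) = (1, 6, 1, 2)

Repeated division by 13 gives the digits low-to-high: 4642 = 1 + 6·13^1 + 1·13^2 + 2·13^3. Digit sequence: (1, 6, 1, 2).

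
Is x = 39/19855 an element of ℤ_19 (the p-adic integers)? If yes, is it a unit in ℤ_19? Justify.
x ∉ ℤ_19 (v_19(x) = -2 < 0)

ℤ_19 = {x ∈ ℚ_19 : v_19(x) ≥ 0} and ℤ_19^× = {x ∈ ℤ_19 : v_19(x) = 0}. Here v_19(39/19855) = v_19(num) − v_19(den) = -2; compare against these criteria.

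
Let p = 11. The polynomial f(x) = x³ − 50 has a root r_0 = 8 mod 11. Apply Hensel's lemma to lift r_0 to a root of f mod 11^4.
r_3 = 1053 (mod 14641)

Hensel: r_{i+1} = r_i − f(r_i)/f′(r_i) mod 11^{i+2}, where f′(x) = 3x². Iterate:
  r_0 = 8 (mod 11)
  r_1 = 85 (mod 121)
  r_2 = 1053 (mod 1331)
  r_3 = 1053 (mod 14641)
Final: r = 1053 with f(r) ≡ 0 mod 11^4.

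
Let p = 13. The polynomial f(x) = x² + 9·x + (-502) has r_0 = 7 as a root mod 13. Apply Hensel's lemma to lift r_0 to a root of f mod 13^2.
r_1 = 46 (mod 169)

Hensel: r_{i+1} = r_i − f(r_i)·(f′(r_i))^{-1} mod 13^{i+2}, f′(x) = 2x + 9. Iterate:
  r_0 = 7 (mod 13)
  r_1 = 46 (mod 169)
Final: r = 46 satisfies f(r) ≡ 0 mod 13^2.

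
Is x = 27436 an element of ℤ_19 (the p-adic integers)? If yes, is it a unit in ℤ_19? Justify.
x ∈ ℤ_19 but not a unit; v_19(x) = 3 > 0

ℤ_19 = {x ∈ ℚ_19 : v_19(x) ≥ 0} and ℤ_19^× = {x ∈ ℤ_19 : v_19(x) = 0}. Here v_19(27436) = v_19(num) − v_19(den) = 3; compare against these criteria.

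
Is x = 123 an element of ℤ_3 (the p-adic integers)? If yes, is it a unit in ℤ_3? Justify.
x ∈ ℤ_3 but not a unit; v_3(x) = 1 > 0

ℤ_3 = {x ∈ ℚ_3 : v_3(x) ≥ 0} and ℤ_3^× = {x ∈ ℤ_3 : v_3(x) = 0}. Here v_3(123) = v_3(num) − v_3(den) = 1; compare against these criteria.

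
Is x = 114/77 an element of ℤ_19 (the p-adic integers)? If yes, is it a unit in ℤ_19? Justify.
x ∈ ℤ_19 but not a unit; v_19(x) = 1 > 0

ℤ_19 = {x ∈ ℚ_19 : v_19(x) ≥ 0} and ℤ_19^× = {x ∈ ℤ_19 : v_19(x) = 0}. Here v_19(114/77) = v_19(num) − v_19(den) = 1; compare against these criteria.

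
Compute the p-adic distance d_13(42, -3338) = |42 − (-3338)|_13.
d_13(42, -3338) = 1/169

Step 1 — x − y = 42 − (-3338) = 3380. Step 2 — v_13(3380) = 2 (factor: 3380 = (13^2 · 20); the sign does not affect v_p). Step 3 — |x − y|_13 = 13^{-2} = 1/169.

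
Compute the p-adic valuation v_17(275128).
v_17(275128) = 3

v_17(n) is the largest exponent k such that 17^k divides n. Factor out: 275128 = 17^3 · 56. (Sign doesn't affect v_p.) So v_17(275128) = 3.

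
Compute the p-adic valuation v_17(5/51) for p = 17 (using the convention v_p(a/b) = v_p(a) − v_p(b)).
v_17(5/51) = -1

Factor powers of 17 from the numerator and denominator of the reduced fraction: 5 = 17^0 · 5 and 51 = 17^1 · 3. Apply v_p(a/b) = v_p(a) − v_p(b): v_17(5/51) = 0 − 1 = -1.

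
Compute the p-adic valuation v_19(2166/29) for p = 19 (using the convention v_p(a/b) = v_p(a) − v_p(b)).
v_19(2166/29) = 2

Factor powers of 19 from the numerator and denominator of the reduced fraction: 2166 = 19^2 · 6 and 29 = 19^0 · 29. Apply v_p(a/b) = v_p(a) − v_p(b): v_19(2166/29) = 2 − 0 = 2.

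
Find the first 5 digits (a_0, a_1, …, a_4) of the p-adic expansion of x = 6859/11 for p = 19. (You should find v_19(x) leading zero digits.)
(a_0, …, a_4) = (0, 0, 0, 7, 10)

v_19(6859/11) = 3, so a_0 = ... = a_2 = 0. Factor out: x = 19^3 · u with u = 1/11 a unit in ℤ_19. Expand u iteratively via a_{v+i} = u_i mod 19, u_{i+1} = (u_i − a_{v+i})/19:
  u_0 = 1/11;  a_3 = 7;  u_1 = (u_0 − 7)/19 = -4/11
  u_1 = -4/11;  a_4 = 10;  u_2 = (u_1 − 10)/19 = -6/11
Digits: (0, 0, 0, 7, 10).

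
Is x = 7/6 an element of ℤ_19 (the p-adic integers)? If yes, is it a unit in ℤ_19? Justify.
x ∈ ℤ_19^× (unit); v_19(x) = 0

ℤ_19 = {x ∈ ℚ_19 : v_19(x) ≥ 0} and ℤ_19^× = {x ∈ ℤ_19 : v_19(x) = 0}. Here v_19(7/6) = v_19(num) − v_19(den) = 0; compare against these criteria.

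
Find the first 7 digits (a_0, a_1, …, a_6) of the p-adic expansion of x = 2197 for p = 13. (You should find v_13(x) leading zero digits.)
(a_0, …, a_6) = (0, 0, 0, 1, 0, 0, 0)

v_13(2197) = 3, so a_0 = ... = a_2 = 0. Factor out: x = 13^3 · u with u = 1 a unit in ℤ_13. Expand u iteratively via a_{v+i} = u_i mod 13, u_{i+1} = (u_i − a_{v+i})/13:
  u_0 = 1;  a_3 = 1;  u_1 = (u_0 − 1)/13 = 0
  u_1 = 0;  a_4 = 0;  u_2 = (u_1 − 0)/13 = 0
  u_2 = 0;  a_5 = 0;  u_3 = (u_2 − 0)/13 = 0
  u_3 = 0;  a_6 = 0;  u_4 = (u_3 − 0)/13 = 0
Digits: (0, 0, 0, 1, 0, 0, 0).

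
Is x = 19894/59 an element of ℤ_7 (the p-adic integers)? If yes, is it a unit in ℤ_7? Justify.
x ∈ ℤ_7 but not a unit; v_7(x) = 3 > 0

ℤ_7 = {x ∈ ℚ_7 : v_7(x) ≥ 0} and ℤ_7^× = {x ∈ ℤ_7 : v_7(x) = 0}. Here v_7(19894/59) = v_7(num) − v_7(den) = 3; compare against these criteria.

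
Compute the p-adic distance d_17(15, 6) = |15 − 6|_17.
d_17(15, 6) = 1

Step 1 — x − y = 15 − 6 = 9. Step 2 — v_17(9) = 0 (factor: 9 = (17^0 · 9); the sign does not affect v_p). Step 3 — |x − y|_17 = 17^{0} = 1.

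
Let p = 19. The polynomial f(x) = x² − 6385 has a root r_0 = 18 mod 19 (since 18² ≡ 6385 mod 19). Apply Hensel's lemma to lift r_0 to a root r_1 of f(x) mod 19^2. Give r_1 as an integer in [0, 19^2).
r_1 = 56 (mod 361)

Hensel's recurrence: r_{i+1} = r_i − f(r_i)·(f′(r_i))^{-1} mod 19^{i+2}, with f′(x) = 2x. Iterate:
  r_0 = 18 (mod 19)
  r_1 = 56 (mod 361)
Final: r_1 = 56, and one checks f(r_1) ≡ 0 mod 19^2.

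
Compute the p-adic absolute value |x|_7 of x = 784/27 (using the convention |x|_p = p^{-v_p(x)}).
|784/27|_7 = 1/49

Step 1 — compute v_7(x) by factoring powers of 7 out of the numerator and denominator: v_7(784/27) = 2. Step 2 — apply |x|_p = p^{-v_p(x)} = 7^{-2} = 1/49.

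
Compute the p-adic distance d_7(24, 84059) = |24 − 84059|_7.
d_7(24, 84059) = 1/16807

Step 1 — x − y = 24 − 84059 = -84035. Step 2 — v_7(-84035) = 5 (factor: -84035 = −(7^5 · 5); the sign does not affect v_p). Step 3 — |x − y|_7 = 7^{-5} = 1/16807.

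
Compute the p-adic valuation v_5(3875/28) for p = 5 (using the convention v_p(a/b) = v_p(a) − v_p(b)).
v_5(3875/28) = 3

Factor powers of 5 from the numerator and denominator of the reduced fraction: 3875 = 5^3 · 31 and 28 = 5^0 · 28. Apply v_p(a/b) = v_p(a) − v_p(b): v_5(3875/28) = 3 − 0 = 3.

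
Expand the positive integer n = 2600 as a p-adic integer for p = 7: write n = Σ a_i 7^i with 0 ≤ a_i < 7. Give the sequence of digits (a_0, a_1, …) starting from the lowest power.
(a_0, a_1, …) = (3, 0, 4, 0, 1)

Repeated division by 7 gives the digits low-to-high: 2600 = 3 + 4·7^2 + 1·7^4. Digit sequence: (3, 0, 4, 0, 1).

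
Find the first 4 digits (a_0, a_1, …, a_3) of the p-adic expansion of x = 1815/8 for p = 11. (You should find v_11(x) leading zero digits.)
(a_0, …, a_3) = (0, 0, 6, 1)

v_11(1815/8) = 2, so a_0 = ... = a_1 = 0. Factor out: x = 11^2 · u with u = 15/8 a unit in ℤ_11. Expand u iteratively via a_{v+i} = u_i mod 11, u_{i+1} = (u_i − a_{v+i})/11:
  u_0 = 15/8;  a_2 = 6;  u_1 = (u_0 − 6)/11 = -3/8
  u_1 = -3/8;  a_3 = 1;  u_2 = (u_1 − 1)/11 = -1/8
Digits: (0, 0, 6, 1).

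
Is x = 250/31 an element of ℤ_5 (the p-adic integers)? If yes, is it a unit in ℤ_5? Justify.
x ∈ ℤ_5 but not a unit; v_5(x) = 3 > 0

ℤ_5 = {x ∈ ℚ_5 : v_5(x) ≥ 0} and ℤ_5^× = {x ∈ ℤ_5 : v_5(x) = 0}. Here v_5(250/31) = v_5(num) − v_5(den) = 3; compare against these criteria.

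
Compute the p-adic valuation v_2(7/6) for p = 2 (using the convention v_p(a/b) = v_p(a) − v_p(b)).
v_2(7/6) = -1

Factor powers of 2 from the numerator and denominator of the reduced fraction: 7 = 2^0 · 7 and 6 = 2^1 · 3. Apply v_p(a/b) = v_p(a) − v_p(b): v_2(7/6) = 0 − 1 = -1.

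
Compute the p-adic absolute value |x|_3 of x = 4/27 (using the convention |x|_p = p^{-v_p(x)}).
|4/27|_3 = 27

Step 1 — compute v_3(x) by factoring powers of 3 out of the numerator and denominator: v_3(4/27) = -3. Step 2 — apply |x|_p = p^{-v_p(x)} = 3^{3} = 27.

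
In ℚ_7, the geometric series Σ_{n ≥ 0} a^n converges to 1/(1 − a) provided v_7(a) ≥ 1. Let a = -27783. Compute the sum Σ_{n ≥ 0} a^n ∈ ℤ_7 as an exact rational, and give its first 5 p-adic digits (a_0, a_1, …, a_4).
Σ a^n = 1/(1 − a) = 1/27784;  first 5 digits = (1, 0, 0, 3, 2)

v_7(a) = 3 ≥ 1, so the series converges in ℤ_7 to 1/(1 − a) = 1/(1 − (-27783)) = 1/27784. Expand this rational in ℤ_7: compute digits iteratively via d_i = x_i mod 7, x_{i+1} = (x_i − d_i)/7. The first 5 digits are (1, 0, 0, 3, 2).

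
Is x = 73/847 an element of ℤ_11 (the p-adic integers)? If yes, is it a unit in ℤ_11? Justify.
x ∉ ℤ_11 (v_11(x) = -2 < 0)

ℤ_11 = {x ∈ ℚ_11 : v_11(x) ≥ 0} and ℤ_11^× = {x ∈ ℤ_11 : v_11(x) = 0}. Here v_11(73/847) = v_11(num) − v_11(den) = -2; compare against these criteria.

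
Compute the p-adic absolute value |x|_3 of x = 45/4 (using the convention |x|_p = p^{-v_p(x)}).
|45/4|_3 = 1/9

Step 1 — compute v_3(x) by factoring powers of 3 out of the numerator and denominator: v_3(45/4) = 2. Step 2 — apply |x|_p = p^{-v_p(x)} = 3^{-2} = 1/9.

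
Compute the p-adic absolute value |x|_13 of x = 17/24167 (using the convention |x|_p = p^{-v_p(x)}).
|17/24167|_13 = 2197

Step 1 — compute v_13(x) by factoring powers of 13 out of the numerator and denominator: v_13(17/24167) = -3. Step 2 — apply |x|_p = p^{-v_p(x)} = 13^{3} = 2197.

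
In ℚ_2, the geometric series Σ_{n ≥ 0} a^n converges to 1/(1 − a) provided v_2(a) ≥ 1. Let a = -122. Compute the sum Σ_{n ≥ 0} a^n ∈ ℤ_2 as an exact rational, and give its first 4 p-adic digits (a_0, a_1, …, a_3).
Σ a^n = 1/(1 − a) = 1/123;  first 4 digits = (1, 1, 0, 0)

v_2(a) = 1 ≥ 1, so the series converges in ℤ_2 to 1/(1 − a) = 1/(1 − (-122)) = 1/123. Expand this rational in ℤ_2: compute digits iteratively via d_i = x_i mod 2, x_{i+1} = (x_i − d_i)/2. The first 4 digits are (1, 1, 0, 0).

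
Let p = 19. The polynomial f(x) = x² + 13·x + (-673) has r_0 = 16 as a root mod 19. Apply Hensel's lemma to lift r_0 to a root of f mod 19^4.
r_3 = 91843 (mod 130321)

Hensel: r_{i+1} = r_i − f(r_i)·(f′(r_i))^{-1} mod 19^{i+2}, f′(x) = 2x + 13. Iterate:
  r_0 = 16 (mod 19)
  r_1 = 149 (mod 361)
  r_2 = 2676 (mod 6859)
  r_3 = 91843 (mod 130321)
Final: r = 91843 satisfies f(r) ≡ 0 mod 19^4.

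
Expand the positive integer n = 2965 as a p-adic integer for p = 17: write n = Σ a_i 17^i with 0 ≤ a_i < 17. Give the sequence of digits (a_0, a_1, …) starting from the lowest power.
(a_0, a_1, …) = (7, 4, 10)

Repeated division by 17 gives the digits low-to-high: 2965 = 7 + 4·17^1 + 10·17^2. Digit sequence: (7, 4, 10).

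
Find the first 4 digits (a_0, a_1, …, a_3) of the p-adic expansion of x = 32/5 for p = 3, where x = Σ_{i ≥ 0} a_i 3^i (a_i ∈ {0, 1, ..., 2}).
(a_0, …, a_3) = (1, 0, 0, 2)

v_3(32/5) = 0 (numerator and denominator both coprime to 3), so x ∈ ℤ_3^×. Compute digits iteratively via a_i = x_i mod 3, x_{i+1} = (x_i − a_i)/3, with x_0 = x:
  x_0 = 32/5;  a_0 = 1;  x_1 = (x_0 − 1)/3 = 9/5
  x_1 = 9/5;  a_1 = 0;  x_2 = (x_1 − 0)/3 = 3/5
  x_2 = 3/5;  a_2 = 0;  x_3 = (x_2 − 0)/3 = 1/5
  x_3 = 1/5;  a_3 = 2;  x_4 = (x_3 − 2)/3 = -3/5
Digits: (1, 0, 0, 2).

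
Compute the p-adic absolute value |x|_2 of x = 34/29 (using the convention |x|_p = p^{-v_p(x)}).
|34/29|_2 = 1/2

Step 1 — compute v_2(x) by factoring powers of 2 out of the numerator and denominator: v_2(34/29) = 1. Step 2 — apply |x|_p = p^{-v_p(x)} = 2^{-1} = 1/2.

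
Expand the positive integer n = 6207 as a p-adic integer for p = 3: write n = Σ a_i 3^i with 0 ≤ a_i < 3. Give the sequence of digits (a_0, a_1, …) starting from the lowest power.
(a_0, a_1, …) = (0, 2, 2, 1, 1, 1, 2, 2)

Repeated division by 3 gives the digits low-to-high: 6207 = 2·3^1 + 2·3^2 + 1·3^3 + 1·3^4 + 1·3^5 + 2·3^6 + 2·3^7. Digit sequence: (0, 2, 2, 1, 1, 1, 2, 2).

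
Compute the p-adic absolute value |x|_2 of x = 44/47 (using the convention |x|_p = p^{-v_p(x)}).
|44/47|_2 = 1/4

Step 1 — compute v_2(x) by factoring powers of 2 out of the numerator and denominator: v_2(44/47) = 2. Step 2 — apply |x|_p = p^{-v_p(x)} = 2^{-2} = 1/4.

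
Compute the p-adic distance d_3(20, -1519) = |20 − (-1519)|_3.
d_3(20, -1519) = 1/81

Step 1 — x − y = 20 − (-1519) = 1539. Step 2 — v_3(1539) = 4 (factor: 1539 = (3^4 · 19); the sign does not affect v_p). Step 3 — |x − y|_3 = 3^{-4} = 1/81.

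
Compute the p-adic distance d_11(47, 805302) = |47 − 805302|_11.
d_11(47, 805302) = 1/161051

Step 1 — x − y = 47 − 805302 = -805255. Step 2 — v_11(-805255) = 5 (factor: -805255 = −(11^5 · 5); the sign does not affect v_p). Step 3 — |x − y|_11 = 11^{-5} = 1/161051.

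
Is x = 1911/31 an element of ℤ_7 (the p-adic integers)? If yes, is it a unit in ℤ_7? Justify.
x ∈ ℤ_7 but not a unit; v_7(x) = 2 > 0

ℤ_7 = {x ∈ ℚ_7 : v_7(x) ≥ 0} and ℤ_7^× = {x ∈ ℤ_7 : v_7(x) = 0}. Here v_7(1911/31) = v_7(num) − v_7(den) = 2; compare against these criteria.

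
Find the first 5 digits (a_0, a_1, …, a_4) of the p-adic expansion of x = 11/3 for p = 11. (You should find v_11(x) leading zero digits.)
(a_0, …, a_4) = (0, 4, 7, 3, 7)

v_11(11/3) = 1, so a_0 = ... = a_0 = 0. Factor out: x = 11^1 · u with u = 1/3 a unit in ℤ_11. Expand u iteratively via a_{v+i} = u_i mod 11, u_{i+1} = (u_i − a_{v+i})/11:
  u_0 = 1/3;  a_1 = 4;  u_1 = (u_0 − 4)/11 = -1/3
  u_1 = -1/3;  a_2 = 7;  u_2 = (u_1 − 7)/11 = -2/3
  u_2 = -2/3;  a_3 = 3;  u_3 = (u_2 − 3)/11 = -1/3
  u_3 = -1/3;  a_4 = 7;  u_4 = (u_3 − 7)/11 = -2/3
Digits: (0, 4, 7, 3, 7).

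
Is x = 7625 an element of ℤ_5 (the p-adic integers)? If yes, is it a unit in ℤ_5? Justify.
x ∈ ℤ_5 but not a unit; v_5(x) = 3 > 0

ℤ_5 = {x ∈ ℚ_5 : v_5(x) ≥ 0} and ℤ_5^× = {x ∈ ℤ_5 : v_5(x) = 0}. Here v_5(7625) = v_5(num) − v_5(den) = 3; compare against these criteria.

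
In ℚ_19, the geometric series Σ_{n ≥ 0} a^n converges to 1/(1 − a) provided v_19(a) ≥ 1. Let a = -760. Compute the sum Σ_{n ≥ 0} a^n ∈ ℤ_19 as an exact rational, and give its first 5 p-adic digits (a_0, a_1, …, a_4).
Σ a^n = 1/(1 − a) = 1/761;  first 5 digits = (1, 17, 1, 0, 15)

v_19(a) = 1 ≥ 1, so the series converges in ℤ_19 to 1/(1 − a) = 1/(1 − (-760)) = 1/761. Expand this rational in ℤ_19: compute digits iteratively via d_i = x_i mod 19, x_{i+1} = (x_i − d_i)/19. The first 5 digits are (1, 17, 1, 0, 15).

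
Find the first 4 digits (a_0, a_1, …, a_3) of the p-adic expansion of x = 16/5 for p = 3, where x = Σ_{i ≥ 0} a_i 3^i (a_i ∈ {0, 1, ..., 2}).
(a_0, …, a_3) = (2, 1, 1, 2)

v_3(16/5) = 0 (numerator and denominator both coprime to 3), so x ∈ ℤ_3^×. Compute digits iteratively via a_i = x_i mod 3, x_{i+1} = (x_i − a_i)/3, with x_0 = x:
  x_0 = 16/5;  a_0 = 2;  x_1 = (x_0 − 2)/3 = 2/5
  x_1 = 2/5;  a_1 = 1;  x_2 = (x_1 − 1)/3 = -1/5
  x_2 = -1/5;  a_2 = 1;  x_3 = (x_2 − 1)/3 = -2/5
  x_3 = -2/5;  a_3 = 2;  x_4 = (x_3 − 2)/3 = -4/5
Digits: (2, 1, 1, 2).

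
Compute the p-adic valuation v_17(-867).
v_17(-867) = 2

v_17(n) is the largest exponent k such that 17^k divides n. Factor out: -867 = -17^2 · 3. (Sign doesn't affect v_p.) So v_17(-867) = 2.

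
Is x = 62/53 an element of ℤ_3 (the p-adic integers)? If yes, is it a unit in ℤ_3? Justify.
x ∈ ℤ_3^× (unit); v_3(x) = 0

ℤ_3 = {x ∈ ℚ_3 : v_3(x) ≥ 0} and ℤ_3^× = {x ∈ ℤ_3 : v_3(x) = 0}. Here v_3(62/53) = v_3(num) − v_3(den) = 0; compare against these criteria.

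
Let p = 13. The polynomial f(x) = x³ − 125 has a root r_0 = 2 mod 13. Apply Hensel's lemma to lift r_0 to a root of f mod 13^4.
r_3 = 18982 (mod 28561)

Hensel: r_{i+1} = r_i − f(r_i)/f′(r_i) mod 13^{i+2}, where f′(x) = 3x². Iterate:
  r_0 = 2 (mod 13)
  r_1 = 54 (mod 169)
  r_2 = 1406 (mod 2197)
  r_3 = 18982 (mod 28561)
Final: r = 18982 with f(r) ≡ 0 mod 13^4.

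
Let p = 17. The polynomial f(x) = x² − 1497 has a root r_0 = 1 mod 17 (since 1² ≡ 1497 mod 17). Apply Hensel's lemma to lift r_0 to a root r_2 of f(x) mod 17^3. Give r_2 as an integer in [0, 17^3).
r_2 = 1038 (mod 4913)

Hensel's recurrence: r_{i+1} = r_i − f(r_i)·(f′(r_i))^{-1} mod 17^{i+2}, with f′(x) = 2x. Iterate:
  r_0 = 1 (mod 17)
  r_1 = 171 (mod 289)
  r_2 = 1038 (mod 4913)
Final: r_2 = 1038, and one checks f(r_2) ≡ 0 mod 17^3.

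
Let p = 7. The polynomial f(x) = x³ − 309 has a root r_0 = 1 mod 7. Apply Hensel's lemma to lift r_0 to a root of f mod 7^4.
r_3 = 463 (mod 2401)

Hensel: r_{i+1} = r_i − f(r_i)/f′(r_i) mod 7^{i+2}, where f′(x) = 3x². Iterate:
  r_0 = 1 (mod 7)
  r_1 = 22 (mod 49)
  r_2 = 120 (mod 343)
  r_3 = 463 (mod 2401)
Final: r = 463 with f(r) ≡ 0 mod 7^4.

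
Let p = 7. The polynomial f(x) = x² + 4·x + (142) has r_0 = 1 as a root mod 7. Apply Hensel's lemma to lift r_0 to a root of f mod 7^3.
r_2 = 148 (mod 343)

Hensel: r_{i+1} = r_i − f(r_i)·(f′(r_i))^{-1} mod 7^{i+2}, f′(x) = 2x + 4. Iterate:
  r_0 = 1 (mod 7)
  r_1 = 1 (mod 49)
  r_2 = 148 (mod 343)
Final: r = 148 satisfies f(r) ≡ 0 mod 7^3.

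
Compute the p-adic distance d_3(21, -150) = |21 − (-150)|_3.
d_3(21, -150) = 1/9

Step 1 — x − y = 21 − (-150) = 171. Step 2 — v_3(171) = 2 (factor: 171 = (3^2 · 19); the sign does not affect v_p). Step 3 — |x − y|_3 = 3^{-2} = 1/9.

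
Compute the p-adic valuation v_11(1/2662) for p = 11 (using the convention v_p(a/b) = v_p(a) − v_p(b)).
v_11(1/2662) = -3

Factor powers of 11 from the numerator and denominator of the reduced fraction: 1 = 11^0 · 1 and 2662 = 11^3 · 2. Apply v_p(a/b) = v_p(a) − v_p(b): v_11(1/2662) = 0 − 3 = -3.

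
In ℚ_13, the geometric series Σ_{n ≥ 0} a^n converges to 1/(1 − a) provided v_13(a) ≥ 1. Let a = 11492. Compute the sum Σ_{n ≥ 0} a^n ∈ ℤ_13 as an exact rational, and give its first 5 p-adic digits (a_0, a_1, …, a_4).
Σ a^n = 1/(1 − a) = -1/11491;  first 5 digits = (1, 0, 3, 5, 9)

v_13(a) = 2 ≥ 1, so the series converges in ℤ_13 to 1/(1 − a) = 1/(1 − 11492) = -1/11491. Expand this rational in ℤ_13: compute digits iteratively via d_i = x_i mod 13, x_{i+1} = (x_i − d_i)/13. The first 5 digits are (1, 0, 3, 5, 9).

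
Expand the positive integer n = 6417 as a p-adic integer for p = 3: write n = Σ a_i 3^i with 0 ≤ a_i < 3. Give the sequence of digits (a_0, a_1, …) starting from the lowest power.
(a_0, a_1, …) = (0, 0, 2, 0, 1, 2, 2, 2)

Repeated division by 3 gives the digits low-to-high: 6417 = 2·3^2 + 1·3^4 + 2·3^5 + 2·3^6 + 2·3^7. Digit sequence: (0, 0, 2, 0, 1, 2, 2, 2).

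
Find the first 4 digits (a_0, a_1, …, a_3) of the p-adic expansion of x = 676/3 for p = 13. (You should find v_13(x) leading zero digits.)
(a_0, …, a_3) = (0, 0, 10, 8)

v_13(676/3) = 2, so a_0 = ... = a_1 = 0. Factor out: x = 13^2 · u with u = 4/3 a unit in ℤ_13. Expand u iteratively via a_{v+i} = u_i mod 13, u_{i+1} = (u_i − a_{v+i})/13:
  u_0 = 4/3;  a_2 = 10;  u_1 = (u_0 − 10)/13 = -2/3
  u_1 = -2/3;  a_3 = 8;  u_2 = (u_1 − 8)/13 = -2/3
Digits: (0, 0, 10, 8).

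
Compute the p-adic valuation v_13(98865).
v_13(98865) = 3

v_13(n) is the largest exponent k such that 13^k divides n. Factor out: 98865 = 13^3 · 45. (Sign doesn't affect v_p.) So v_13(98865) = 3.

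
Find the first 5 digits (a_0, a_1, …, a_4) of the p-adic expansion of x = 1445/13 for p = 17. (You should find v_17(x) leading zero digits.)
(a_0, …, a_4) = (0, 0, 3, 9, 6)

v_17(1445/13) = 2, so a_0 = ... = a_1 = 0. Factor out: x = 17^2 · u with u = 5/13 a unit in ℤ_17. Expand u iteratively via a_{v+i} = u_i mod 17, u_{i+1} = (u_i − a_{v+i})/17:
  u_0 = 5/13;  a_2 = 3;  u_1 = (u_0 − 3)/17 = -2/13
  u_1 = -2/13;  a_3 = 9;  u_2 = (u_1 − 9)/17 = -7/13
  u_2 = -7/13;  a_4 = 6;  u_3 = (u_2 − 6)/17 = -5/13
Digits: (0, 0, 3, 9, 6).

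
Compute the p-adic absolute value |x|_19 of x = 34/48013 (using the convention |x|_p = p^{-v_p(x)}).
|34/48013|_19 = 6859

Step 1 — compute v_19(x) by factoring powers of 19 out of the numerator and denominator: v_19(34/48013) = -3. Step 2 — apply |x|_p = p^{-v_p(x)} = 19^{3} = 6859.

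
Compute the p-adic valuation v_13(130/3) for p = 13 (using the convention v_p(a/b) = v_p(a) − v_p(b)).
v_13(130/3) = 1

Factor powers of 13 from the numerator and denominator of the reduced fraction: 130 = 13^1 · 10 and 3 = 13^0 · 3. Apply v_p(a/b) = v_p(a) − v_p(b): v_13(130/3) = 1 − 0 = 1.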